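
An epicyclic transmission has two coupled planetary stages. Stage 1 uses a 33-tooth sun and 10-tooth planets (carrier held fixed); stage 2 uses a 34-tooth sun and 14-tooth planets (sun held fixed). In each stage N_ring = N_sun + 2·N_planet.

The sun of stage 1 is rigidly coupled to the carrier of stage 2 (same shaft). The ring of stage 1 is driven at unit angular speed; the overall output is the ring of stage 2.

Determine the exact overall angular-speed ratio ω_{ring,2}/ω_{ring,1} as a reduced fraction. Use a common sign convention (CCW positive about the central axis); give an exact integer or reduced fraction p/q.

Stage 1: N_ring = 33 + 2·10 = 53
Stage 1: 33(ω_s−ω_c) = −53(ω_r−ω_c),  ω_c=0, ω_r=1
Stage 1: ω_s = 0 − (53/33)(1−0) = -53/33
  ⇒ ω_s¹/ω_r¹ = -53/33
Stage 2: N_ring = 34 + 2·14 = 62
Stage 2: 34(ω_s−ω_c) = −62(ω_r−ω_c),  ω_s=0, ω_c=1
Stage 2: ω_r = 1 − (34/62)(0−1) = 48/31
  ⇒ ω_r²/ω_c² = 48/31
Coupling ω_c² = ω_s¹ ⇒ overall = -53/33 × 48/31 = -848/341

-848/341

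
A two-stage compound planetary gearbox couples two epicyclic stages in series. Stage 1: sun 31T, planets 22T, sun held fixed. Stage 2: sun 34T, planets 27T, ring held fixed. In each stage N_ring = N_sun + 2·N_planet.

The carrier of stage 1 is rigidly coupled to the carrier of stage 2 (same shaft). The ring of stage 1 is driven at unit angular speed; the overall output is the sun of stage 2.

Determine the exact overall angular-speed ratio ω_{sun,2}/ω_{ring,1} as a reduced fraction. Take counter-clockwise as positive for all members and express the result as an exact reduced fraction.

Stage 1: N_ring = 31 + 2·22 = 75
Stage 1: 31(ω_s−ω_c) = −75(ω_r−ω_c),  ω_s=0, ω_r=1
Stage 1: 31(0−ω_c) = −75(1−ω_c)  ⇒  106ω_c = 75  ⇒  ω_c = 75/106
  ⇒ ω_c¹/ω_r¹ = 75/106
Stage 2: N_ring = 34 + 2·27 = 88
Stage 2: 34(ω_s−ω_c) = −88(ω_r−ω_c),  ω_r=0, ω_c=1
Stage 2: ω_s = 1 − (88/34)(0−1) = 61/17
  ⇒ ω_s²/ω_c² = 61/17
Coupling ω_c² = ω_c¹ ⇒ overall = 75/106 × 61/17 = 4575/1802

4575/1802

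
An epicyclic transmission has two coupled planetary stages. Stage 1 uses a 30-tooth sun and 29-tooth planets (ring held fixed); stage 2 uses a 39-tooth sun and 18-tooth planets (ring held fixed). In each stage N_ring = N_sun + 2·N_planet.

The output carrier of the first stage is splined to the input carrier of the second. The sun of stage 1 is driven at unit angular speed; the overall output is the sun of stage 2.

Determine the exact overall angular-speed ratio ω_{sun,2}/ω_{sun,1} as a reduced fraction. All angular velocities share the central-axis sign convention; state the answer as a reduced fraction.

Stage 1: N_ring = 30 + 2·29 = 88
Stage 1: 30(ω_s−ω_c) = −88(ω_r−ω_c),  ω_r=0, ω_s=1
Stage 1: 30(1−ω_c) = −88(0−ω_c)  ⇒  118ω_c = 30  ⇒  ω_c = 15/59
  ⇒ ω_c¹/ω_s¹ = 15/59
Stage 2: N_ring = 39 + 2·18 = 75
Stage 2: 39(ω_s−ω_c) = −75(ω_r−ω_c),  ω_r=0, ω_c=1
Stage 2: ω_s = 1 − (75/39)(0−1) = 38/13
  ⇒ ω_s²/ω_c² = 38/13
Coupling ω_c² = ω_c¹ ⇒ overall = 15/59 × 38/13 = 570/767

570/767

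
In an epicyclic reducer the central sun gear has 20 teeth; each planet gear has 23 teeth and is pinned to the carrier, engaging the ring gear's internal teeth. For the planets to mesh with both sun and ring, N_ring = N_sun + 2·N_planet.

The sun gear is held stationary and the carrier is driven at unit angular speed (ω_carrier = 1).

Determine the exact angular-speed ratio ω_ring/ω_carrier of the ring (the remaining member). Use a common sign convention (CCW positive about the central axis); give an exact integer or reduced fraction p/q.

43/33

N_ring = 20 + 2·23 = 66
20(ω_s−ω_c) = −66(ω_r−ω_c),  ω_s=0, ω_c=1
ω_r = 1 − (20/66)(0−1) = 43/33
ω_r/ω_c = 43/33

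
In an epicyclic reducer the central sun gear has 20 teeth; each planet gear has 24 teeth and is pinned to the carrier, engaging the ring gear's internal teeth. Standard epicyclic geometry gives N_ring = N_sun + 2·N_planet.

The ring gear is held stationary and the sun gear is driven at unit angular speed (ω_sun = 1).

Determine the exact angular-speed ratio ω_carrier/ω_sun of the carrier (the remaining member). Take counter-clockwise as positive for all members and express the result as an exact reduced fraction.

5/22

N_ring = 20 + 2·24 = 68
20(ω_s−ω_c) = −68(ω_r−ω_c),  ω_r=0, ω_s=1
20(1−ω_c) = −68(0−ω_c)  ⇒  88ω_c = 20  ⇒  ω_c = 5/22
ω_c/ω_s = 5/22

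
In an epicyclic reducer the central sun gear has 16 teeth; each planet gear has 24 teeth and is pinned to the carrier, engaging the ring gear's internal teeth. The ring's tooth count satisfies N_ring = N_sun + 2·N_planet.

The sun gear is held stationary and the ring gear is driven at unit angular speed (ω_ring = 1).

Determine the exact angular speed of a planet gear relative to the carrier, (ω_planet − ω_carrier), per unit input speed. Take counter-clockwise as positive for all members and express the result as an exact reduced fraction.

N_ring = 16 + 2·24 = 64
16(ω_s−ω_c) = −64(ω_r−ω_c),  ω_s=0, ω_r=1
16(0−ω_c) = −64(1−ω_c)  ⇒  80ω_c = 64  ⇒  ω_c = 4/5
sun–planet: 16·(0−4/5) = −24·(ω_p−ω_c)  ⇒  ω_p−ω_c = −(16/24)·(-4/5) = 8/15

8/15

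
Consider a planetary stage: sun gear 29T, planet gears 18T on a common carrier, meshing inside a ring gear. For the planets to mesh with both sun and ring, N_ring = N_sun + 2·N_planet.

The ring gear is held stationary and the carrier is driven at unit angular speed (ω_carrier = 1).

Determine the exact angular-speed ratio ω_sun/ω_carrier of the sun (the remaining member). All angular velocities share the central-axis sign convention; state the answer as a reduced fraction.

N_ring = 29 + 2·18 = 65
29(ω_s−ω_c) = −65(ω_r−ω_c),  ω_r=0, ω_c=1
ω_s = 1 − (65/29)(0−1) = 94/29
ω_s/ω_c = 94/29

94/29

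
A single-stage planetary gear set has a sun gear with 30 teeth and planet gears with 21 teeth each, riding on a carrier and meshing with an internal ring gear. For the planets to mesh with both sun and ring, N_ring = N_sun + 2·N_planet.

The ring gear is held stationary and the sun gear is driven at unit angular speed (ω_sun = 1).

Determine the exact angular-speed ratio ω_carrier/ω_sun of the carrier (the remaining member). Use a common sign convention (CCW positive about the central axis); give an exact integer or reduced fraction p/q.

5/17

N_ring = 30 + 2·21 = 72
30(ω_s−ω_c) = −72(ω_r−ω_c),  ω_r=0, ω_s=1
30(1−ω_c) = −72(0−ω_c)  ⇒  102ω_c = 30  ⇒  ω_c = 5/17
ω_c/ω_s = 5/17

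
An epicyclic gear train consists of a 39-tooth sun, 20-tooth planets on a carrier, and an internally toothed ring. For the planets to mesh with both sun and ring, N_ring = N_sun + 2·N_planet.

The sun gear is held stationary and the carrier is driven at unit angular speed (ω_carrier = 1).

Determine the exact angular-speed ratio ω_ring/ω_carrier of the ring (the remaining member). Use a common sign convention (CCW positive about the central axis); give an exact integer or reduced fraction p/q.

118/79

N_ring = 39 + 2·20 = 79
39(ω_s−ω_c) = −79(ω_r−ω_c),  ω_s=0, ω_c=1
ω_r = 1 − (39/79)(0−1) = 118/79
ω_r/ω_c = 118/79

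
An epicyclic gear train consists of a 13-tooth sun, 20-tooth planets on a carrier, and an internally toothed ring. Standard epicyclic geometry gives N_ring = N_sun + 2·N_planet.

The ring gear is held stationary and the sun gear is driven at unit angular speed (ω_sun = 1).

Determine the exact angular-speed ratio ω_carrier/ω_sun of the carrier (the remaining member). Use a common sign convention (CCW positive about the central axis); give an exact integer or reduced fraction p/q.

N_ring = 13 + 2·20 = 53
13(ω_s−ω_c) = −53(ω_r−ω_c),  ω_r=0, ω_s=1
13(1−ω_c) = −53(0−ω_c)  ⇒  66ω_c = 13  ⇒  ω_c = 13/66
ω_c/ω_s = 13/66

13/66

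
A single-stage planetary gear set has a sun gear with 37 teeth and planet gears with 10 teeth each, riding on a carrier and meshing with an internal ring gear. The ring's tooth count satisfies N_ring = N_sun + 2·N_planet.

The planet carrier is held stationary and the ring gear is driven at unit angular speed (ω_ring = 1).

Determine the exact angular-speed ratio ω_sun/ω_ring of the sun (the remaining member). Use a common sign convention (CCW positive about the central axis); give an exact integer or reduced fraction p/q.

N_ring = 37 + 2·10 = 57
37(ω_s−ω_c) = −57(ω_r−ω_c),  ω_c=0, ω_r=1
ω_s = 0 − (57/37)(1−0) = -57/37
ω_s/ω_r = -57/37

-57/37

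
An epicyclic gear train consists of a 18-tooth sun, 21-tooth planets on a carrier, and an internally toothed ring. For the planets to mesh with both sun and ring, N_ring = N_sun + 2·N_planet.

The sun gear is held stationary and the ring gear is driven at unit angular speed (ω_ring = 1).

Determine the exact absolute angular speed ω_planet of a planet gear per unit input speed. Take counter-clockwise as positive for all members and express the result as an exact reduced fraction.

10/7

N_ring = 18 + 2·21 = 60
18(ω_s−ω_c) = −60(ω_r−ω_c),  ω_s=0, ω_r=1
18(0−ω_c) = −60(1−ω_c)  ⇒  78ω_c = 60  ⇒  ω_c = 10/13
sun–planet: 18·(0−10/13) = −21·(ω_p−ω_c)  ⇒  ω_p−ω_c = −(18/21)·(-10/13) = 60/91
ω_p = 10/13 + 60/91 = 10/7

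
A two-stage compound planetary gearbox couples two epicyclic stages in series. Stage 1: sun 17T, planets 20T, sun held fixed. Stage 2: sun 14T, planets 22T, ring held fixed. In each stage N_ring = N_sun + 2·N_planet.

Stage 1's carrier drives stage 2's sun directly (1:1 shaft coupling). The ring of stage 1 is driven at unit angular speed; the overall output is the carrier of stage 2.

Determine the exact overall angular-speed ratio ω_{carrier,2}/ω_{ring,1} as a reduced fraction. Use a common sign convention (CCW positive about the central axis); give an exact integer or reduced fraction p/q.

133/888

Stage 1: N_ring = 17 + 2·20 = 57
Stage 1: 17(ω_s−ω_c) = −57(ω_r−ω_c),  ω_s=0, ω_r=1
Stage 1: 17(0−ω_c) = −57(1−ω_c)  ⇒  74ω_c = 57  ⇒  ω_c = 57/74
  ⇒ ω_c¹/ω_r¹ = 57/74
Stage 2: N_ring = 14 + 2·22 = 58
Stage 2: 14(ω_s−ω_c) = −58(ω_r−ω_c),  ω_r=0, ω_s=1
Stage 2: 14(1−ω_c) = −58(0−ω_c)  ⇒  72ω_c = 14  ⇒  ω_c = 7/36
  ⇒ ω_c²/ω_s² = 7/36
Coupling ω_s² = ω_c¹ ⇒ overall = 57/74 × 7/36 = 133/888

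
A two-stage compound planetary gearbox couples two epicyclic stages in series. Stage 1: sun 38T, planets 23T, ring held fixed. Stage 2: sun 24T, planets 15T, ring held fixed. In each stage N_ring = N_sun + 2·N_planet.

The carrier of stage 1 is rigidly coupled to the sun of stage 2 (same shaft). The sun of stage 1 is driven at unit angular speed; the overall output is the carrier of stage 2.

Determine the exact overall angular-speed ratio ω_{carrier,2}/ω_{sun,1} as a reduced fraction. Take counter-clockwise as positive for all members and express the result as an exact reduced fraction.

Stage 1: N_ring = 38 + 2·23 = 84
Stage 1: 38(ω_s−ω_c) = −84(ω_r−ω_c),  ω_r=0, ω_s=1
Stage 1: 38(1−ω_c) = −84(0−ω_c)  ⇒  122ω_c = 38  ⇒  ω_c = 19/61
  ⇒ ω_c¹/ω_s¹ = 19/61
Stage 2: N_ring = 24 + 2·15 = 54
Stage 2: 24(ω_s−ω_c) = −54(ω_r−ω_c),  ω_r=0, ω_s=1
Stage 2: 24(1−ω_c) = −54(0−ω_c)  ⇒  78ω_c = 24  ⇒  ω_c = 4/13
  ⇒ ω_c²/ω_s² = 4/13
Coupling ω_s² = ω_c¹ ⇒ overall = 19/61 × 4/13 = 76/793

76/793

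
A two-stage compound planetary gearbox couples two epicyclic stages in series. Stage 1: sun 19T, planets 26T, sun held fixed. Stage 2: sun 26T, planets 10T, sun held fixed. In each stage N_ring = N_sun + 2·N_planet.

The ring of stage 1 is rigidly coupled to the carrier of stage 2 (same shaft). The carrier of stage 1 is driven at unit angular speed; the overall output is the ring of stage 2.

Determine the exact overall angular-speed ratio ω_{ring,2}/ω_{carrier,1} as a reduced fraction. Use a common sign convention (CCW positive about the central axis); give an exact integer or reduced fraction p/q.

3240/1633

Stage 1: N_ring = 19 + 2·26 = 71
Stage 1: 19(ω_s−ω_c) = −71(ω_r−ω_c),  ω_s=0, ω_c=1
Stage 1: ω_r = 1 − (19/71)(0−1) = 90/71
  ⇒ ω_r¹/ω_c¹ = 90/71
Stage 2: N_ring = 26 + 2·10 = 46
Stage 2: 26(ω_s−ω_c) = −46(ω_r−ω_c),  ω_s=0, ω_c=1
Stage 2: ω_r = 1 − (26/46)(0−1) = 36/23
  ⇒ ω_r²/ω_c² = 36/23
Coupling ω_c² = ω_r¹ ⇒ overall = 90/71 × 36/23 = 3240/1633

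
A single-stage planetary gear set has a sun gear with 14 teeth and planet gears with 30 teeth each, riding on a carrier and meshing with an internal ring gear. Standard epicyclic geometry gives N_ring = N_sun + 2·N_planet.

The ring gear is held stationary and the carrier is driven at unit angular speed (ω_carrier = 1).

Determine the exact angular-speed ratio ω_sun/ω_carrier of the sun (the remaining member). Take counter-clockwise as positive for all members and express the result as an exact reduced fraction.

N_ring = 14 + 2·30 = 74
14(ω_s−ω_c) = −74(ω_r−ω_c),  ω_r=0, ω_c=1
ω_s = 1 − (74/14)(0−1) = 44/7
ω_s/ω_c = 44/7

44/7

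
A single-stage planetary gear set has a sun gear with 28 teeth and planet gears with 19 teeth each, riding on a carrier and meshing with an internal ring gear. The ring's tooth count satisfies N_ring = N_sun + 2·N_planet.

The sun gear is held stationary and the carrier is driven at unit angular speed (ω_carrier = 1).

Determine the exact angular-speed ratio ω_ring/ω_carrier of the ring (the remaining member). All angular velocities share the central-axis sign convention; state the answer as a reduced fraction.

47/33

N_ring = 28 + 2·19 = 66
28(ω_s−ω_c) = −66(ω_r−ω_c),  ω_s=0, ω_c=1
ω_r = 1 − (28/66)(0−1) = 47/33
ω_r/ω_c = 47/33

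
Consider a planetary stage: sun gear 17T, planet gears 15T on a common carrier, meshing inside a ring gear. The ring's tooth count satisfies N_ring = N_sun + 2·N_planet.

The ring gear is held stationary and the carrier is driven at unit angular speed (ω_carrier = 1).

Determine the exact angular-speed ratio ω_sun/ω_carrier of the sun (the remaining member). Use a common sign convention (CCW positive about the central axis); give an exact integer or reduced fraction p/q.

64/17

N_ring = 17 + 2·15 = 47
17(ω_s−ω_c) = −47(ω_r−ω_c),  ω_r=0, ω_c=1
ω_s = 1 − (47/17)(0−1) = 64/17
ω_s/ω_c = 64/17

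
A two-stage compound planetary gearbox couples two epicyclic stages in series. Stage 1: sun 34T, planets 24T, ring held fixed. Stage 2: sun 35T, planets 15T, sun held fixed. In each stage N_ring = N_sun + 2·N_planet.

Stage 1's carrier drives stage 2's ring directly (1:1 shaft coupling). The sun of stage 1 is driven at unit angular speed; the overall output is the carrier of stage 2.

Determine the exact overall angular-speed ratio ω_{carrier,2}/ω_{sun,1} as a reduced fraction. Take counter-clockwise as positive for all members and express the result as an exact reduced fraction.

Stage 1: N_ring = 34 + 2·24 = 82
Stage 1: 34(ω_s−ω_c) = −82(ω_r−ω_c),  ω_r=0, ω_s=1
Stage 1: 34(1−ω_c) = −82(0−ω_c)  ⇒  116ω_c = 34  ⇒  ω_c = 17/58
  ⇒ ω_c¹/ω_s¹ = 17/58
Stage 2: N_ring = 35 + 2·15 = 65
Stage 2: 35(ω_s−ω_c) = −65(ω_r−ω_c),  ω_s=0, ω_r=1
Stage 2: 35(0−ω_c) = −65(1−ω_c)  ⇒  100ω_c = 65  ⇒  ω_c = 13/20
  ⇒ ω_c²/ω_r² = 13/20
Coupling ω_r² = ω_c¹ ⇒ overall = 17/58 × 13/20 = 221/1160

221/1160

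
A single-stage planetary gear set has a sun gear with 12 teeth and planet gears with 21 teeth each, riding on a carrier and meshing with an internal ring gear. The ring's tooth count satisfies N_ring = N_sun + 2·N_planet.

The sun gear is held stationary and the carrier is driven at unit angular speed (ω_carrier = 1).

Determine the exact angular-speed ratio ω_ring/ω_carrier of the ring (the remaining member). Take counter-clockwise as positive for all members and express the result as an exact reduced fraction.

11/9

N_ring = 12 + 2·21 = 54
12(ω_s−ω_c) = −54(ω_r−ω_c),  ω_s=0, ω_c=1
ω_r = 1 − (12/54)(0−1) = 11/9
ω_r/ω_c = 11/9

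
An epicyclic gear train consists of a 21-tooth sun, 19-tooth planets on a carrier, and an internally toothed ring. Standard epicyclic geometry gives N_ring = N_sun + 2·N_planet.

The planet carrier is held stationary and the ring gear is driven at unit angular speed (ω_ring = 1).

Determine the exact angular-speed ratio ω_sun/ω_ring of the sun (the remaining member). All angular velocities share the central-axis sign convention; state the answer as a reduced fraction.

-59/21

N_ring = 21 + 2·19 = 59
21(ω_s−ω_c) = −59(ω_r−ω_c),  ω_c=0, ω_r=1
ω_s = 0 − (59/21)(1−0) = -59/21
ω_s/ω_r = -59/21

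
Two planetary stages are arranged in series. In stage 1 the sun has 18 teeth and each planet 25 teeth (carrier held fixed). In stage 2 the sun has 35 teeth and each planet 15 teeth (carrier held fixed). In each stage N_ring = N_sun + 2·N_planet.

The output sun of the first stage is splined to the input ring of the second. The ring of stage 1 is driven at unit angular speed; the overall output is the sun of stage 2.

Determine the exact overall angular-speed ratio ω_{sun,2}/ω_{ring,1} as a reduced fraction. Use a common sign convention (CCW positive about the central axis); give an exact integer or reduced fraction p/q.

442/63

Stage 1: N_ring = 18 + 2·25 = 68
Stage 1: 18(ω_s−ω_c) = −68(ω_r−ω_c),  ω_c=0, ω_r=1
Stage 1: ω_s = 0 − (68/18)(1−0) = -34/9
  ⇒ ω_s¹/ω_r¹ = -34/9
Stage 2: N_ring = 35 + 2·15 = 65
Stage 2: 35(ω_s−ω_c) = −65(ω_r−ω_c),  ω_c=0, ω_r=1
Stage 2: ω_s = 0 − (65/35)(1−0) = -13/7
  ⇒ ω_s²/ω_r² = -13/7
Coupling ω_r² = ω_s¹ ⇒ overall = -34/9 × -13/7 = 442/63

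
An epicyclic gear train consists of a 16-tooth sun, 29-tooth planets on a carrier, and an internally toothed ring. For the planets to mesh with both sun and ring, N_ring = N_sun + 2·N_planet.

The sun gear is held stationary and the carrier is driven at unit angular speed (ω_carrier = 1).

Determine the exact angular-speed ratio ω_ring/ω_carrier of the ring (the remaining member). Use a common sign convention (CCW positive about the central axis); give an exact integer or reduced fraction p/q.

45/37

N_ring = 16 + 2·29 = 74
16(ω_s−ω_c) = −74(ω_r−ω_c),  ω_s=0, ω_c=1
ω_r = 1 − (16/74)(0−1) = 45/37
ω_r/ω_c = 45/37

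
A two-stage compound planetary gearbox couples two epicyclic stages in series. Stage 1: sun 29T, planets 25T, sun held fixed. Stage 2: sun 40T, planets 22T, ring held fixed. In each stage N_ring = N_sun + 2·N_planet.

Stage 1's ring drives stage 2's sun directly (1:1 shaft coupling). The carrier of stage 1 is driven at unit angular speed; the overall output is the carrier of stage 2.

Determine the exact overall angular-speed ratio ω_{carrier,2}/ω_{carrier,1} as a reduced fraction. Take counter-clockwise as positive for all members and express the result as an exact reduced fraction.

1080/2449

Stage 1: N_ring = 29 + 2·25 = 79
Stage 1: 29(ω_s−ω_c) = −79(ω_r−ω_c),  ω_s=0, ω_c=1
Stage 1: ω_r = 1 − (29/79)(0−1) = 108/79
  ⇒ ω_r¹/ω_c¹ = 108/79
Stage 2: N_ring = 40 + 2·22 = 84
Stage 2: 40(ω_s−ω_c) = −84(ω_r−ω_c),  ω_r=0, ω_s=1
Stage 2: 40(1−ω_c) = −84(0−ω_c)  ⇒  124ω_c = 40  ⇒  ω_c = 10/31
  ⇒ ω_c²/ω_s² = 10/31
Coupling ω_s² = ω_r¹ ⇒ overall = 108/79 × 10/31 = 1080/2449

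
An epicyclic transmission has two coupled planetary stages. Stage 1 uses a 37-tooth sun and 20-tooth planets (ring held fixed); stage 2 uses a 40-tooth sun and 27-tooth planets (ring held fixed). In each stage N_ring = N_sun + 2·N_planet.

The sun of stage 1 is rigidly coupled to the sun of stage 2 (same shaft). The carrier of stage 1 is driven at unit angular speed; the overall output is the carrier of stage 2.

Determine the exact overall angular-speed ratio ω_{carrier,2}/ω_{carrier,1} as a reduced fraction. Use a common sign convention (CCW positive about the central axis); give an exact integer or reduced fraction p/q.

2280/2479

Stage 1: N_ring = 37 + 2·20 = 77
Stage 1: 37(ω_s−ω_c) = −77(ω_r−ω_c),  ω_r=0, ω_c=1
Stage 1: ω_s = 1 − (77/37)(0−1) = 114/37
  ⇒ ω_s¹/ω_c¹ = 114/37
Stage 2: N_ring = 40 + 2·27 = 94
Stage 2: 40(ω_s−ω_c) = −94(ω_r−ω_c),  ω_r=0, ω_s=1
Stage 2: 40(1−ω_c) = −94(0−ω_c)  ⇒  134ω_c = 40  ⇒  ω_c = 20/67
  ⇒ ω_c²/ω_s² = 20/67
Coupling ω_s² = ω_s¹ ⇒ overall = 114/37 × 20/67 = 2280/2479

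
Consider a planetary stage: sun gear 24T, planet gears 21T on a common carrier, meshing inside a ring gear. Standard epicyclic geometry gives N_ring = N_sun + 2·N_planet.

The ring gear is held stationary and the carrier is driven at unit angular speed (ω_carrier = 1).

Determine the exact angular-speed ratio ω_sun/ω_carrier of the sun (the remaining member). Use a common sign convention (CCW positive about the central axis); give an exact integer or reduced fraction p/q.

15/4

N_ring = 24 + 2·21 = 66
24(ω_s−ω_c) = −66(ω_r−ω_c),  ω_r=0, ω_c=1
ω_s = 1 − (66/24)(0−1) = 15/4
ω_s/ω_c = 15/4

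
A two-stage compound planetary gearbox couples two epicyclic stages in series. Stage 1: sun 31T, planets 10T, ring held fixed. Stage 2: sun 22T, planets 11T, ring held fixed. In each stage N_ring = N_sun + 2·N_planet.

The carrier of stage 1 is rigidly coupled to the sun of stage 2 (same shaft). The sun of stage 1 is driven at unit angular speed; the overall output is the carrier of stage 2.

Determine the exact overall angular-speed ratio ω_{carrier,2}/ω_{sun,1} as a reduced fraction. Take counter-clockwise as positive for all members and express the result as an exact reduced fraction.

31/246

Stage 1: N_ring = 31 + 2·10 = 51
Stage 1: 31(ω_s−ω_c) = −51(ω_r−ω_c),  ω_r=0, ω_s=1
Stage 1: 31(1−ω_c) = −51(0−ω_c)  ⇒  82ω_c = 31  ⇒  ω_c = 31/82
  ⇒ ω_c¹/ω_s¹ = 31/82
Stage 2: N_ring = 22 + 2·11 = 44
Stage 2: 22(ω_s−ω_c) = −44(ω_r−ω_c),  ω_r=0, ω_s=1
Stage 2: 22(1−ω_c) = −44(0−ω_c)  ⇒  66ω_c = 22  ⇒  ω_c = 1/3
  ⇒ ω_c²/ω_s² = 1/3
Coupling ω_s² = ω_c¹ ⇒ overall = 31/82 × 1/3 = 31/246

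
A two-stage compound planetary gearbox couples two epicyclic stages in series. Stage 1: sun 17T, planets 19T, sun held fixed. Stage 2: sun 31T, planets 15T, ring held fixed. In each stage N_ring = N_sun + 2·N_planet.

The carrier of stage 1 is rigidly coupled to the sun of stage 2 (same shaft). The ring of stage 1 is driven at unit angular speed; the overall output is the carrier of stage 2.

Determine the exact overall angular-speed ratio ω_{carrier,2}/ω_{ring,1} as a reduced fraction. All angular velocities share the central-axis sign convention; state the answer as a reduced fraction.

Stage 1: N_ring = 17 + 2·19 = 55
Stage 1: 17(ω_s−ω_c) = −55(ω_r−ω_c),  ω_s=0, ω_r=1
Stage 1: 17(0−ω_c) = −55(1−ω_c)  ⇒  72ω_c = 55  ⇒  ω_c = 55/72
  ⇒ ω_c¹/ω_r¹ = 55/72
Stage 2: N_ring = 31 + 2·15 = 61
Stage 2: 31(ω_s−ω_c) = −61(ω_r−ω_c),  ω_r=0, ω_s=1
Stage 2: 31(1−ω_c) = −61(0−ω_c)  ⇒  92ω_c = 31  ⇒  ω_c = 31/92
  ⇒ ω_c²/ω_s² = 31/92
Coupling ω_s² = ω_c¹ ⇒ overall = 55/72 × 31/92 = 1705/6624

1705/6624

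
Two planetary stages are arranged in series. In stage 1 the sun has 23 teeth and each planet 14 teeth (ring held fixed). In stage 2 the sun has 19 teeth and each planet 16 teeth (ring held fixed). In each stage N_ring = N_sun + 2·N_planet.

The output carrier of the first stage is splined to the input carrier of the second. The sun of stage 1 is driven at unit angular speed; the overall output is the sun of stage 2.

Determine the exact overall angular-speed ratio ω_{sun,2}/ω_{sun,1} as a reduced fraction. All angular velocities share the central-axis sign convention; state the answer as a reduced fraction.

805/703

Stage 1: N_ring = 23 + 2·14 = 51
Stage 1: 23(ω_s−ω_c) = −51(ω_r−ω_c),  ω_r=0, ω_s=1
Stage 1: 23(1−ω_c) = −51(0−ω_c)  ⇒  74ω_c = 23  ⇒  ω_c = 23/74
  ⇒ ω_c¹/ω_s¹ = 23/74
Stage 2: N_ring = 19 + 2·16 = 51
Stage 2: 19(ω_s−ω_c) = −51(ω_r−ω_c),  ω_r=0, ω_c=1
Stage 2: ω_s = 1 − (51/19)(0−1) = 70/19
  ⇒ ω_s²/ω_c² = 70/19
Coupling ω_c² = ω_c¹ ⇒ overall = 23/74 × 70/19 = 805/703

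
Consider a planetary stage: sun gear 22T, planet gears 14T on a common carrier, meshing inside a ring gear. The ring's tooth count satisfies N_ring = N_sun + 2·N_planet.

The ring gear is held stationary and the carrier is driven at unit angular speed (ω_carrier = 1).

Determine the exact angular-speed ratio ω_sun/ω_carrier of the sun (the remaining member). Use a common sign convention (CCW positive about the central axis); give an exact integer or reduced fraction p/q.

N_ring = 22 + 2·14 = 50
22(ω_s−ω_c) = −50(ω_r−ω_c),  ω_r=0, ω_c=1
ω_s = 1 − (50/22)(0−1) = 36/11
ω_s/ω_c = 36/11

36/11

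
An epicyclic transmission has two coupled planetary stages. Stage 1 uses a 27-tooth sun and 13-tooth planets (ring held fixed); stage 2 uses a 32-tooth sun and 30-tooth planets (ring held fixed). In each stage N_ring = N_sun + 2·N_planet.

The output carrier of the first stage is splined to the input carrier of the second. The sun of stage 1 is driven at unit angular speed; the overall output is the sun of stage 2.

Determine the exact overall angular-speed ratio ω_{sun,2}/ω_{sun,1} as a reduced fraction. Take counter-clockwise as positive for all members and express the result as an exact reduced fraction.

Stage 1: N_ring = 27 + 2·13 = 53
Stage 1: 27(ω_s−ω_c) = −53(ω_r−ω_c),  ω_r=0, ω_s=1
Stage 1: 27(1−ω_c) = −53(0−ω_c)  ⇒  80ω_c = 27  ⇒  ω_c = 27/80
  ⇒ ω_c¹/ω_s¹ = 27/80
Stage 2: N_ring = 32 + 2·30 = 92
Stage 2: 32(ω_s−ω_c) = −92(ω_r−ω_c),  ω_r=0, ω_c=1
Stage 2: ω_s = 1 − (92/32)(0−1) = 31/8
  ⇒ ω_s²/ω_c² = 31/8
Coupling ω_c² = ω_c¹ ⇒ overall = 27/80 × 31/8 = 837/640

837/640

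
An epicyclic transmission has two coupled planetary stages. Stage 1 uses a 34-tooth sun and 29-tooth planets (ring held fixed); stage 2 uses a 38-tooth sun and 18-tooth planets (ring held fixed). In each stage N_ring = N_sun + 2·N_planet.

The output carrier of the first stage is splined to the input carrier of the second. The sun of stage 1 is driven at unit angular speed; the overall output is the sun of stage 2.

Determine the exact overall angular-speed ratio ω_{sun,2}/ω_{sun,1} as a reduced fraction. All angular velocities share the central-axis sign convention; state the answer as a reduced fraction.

Stage 1: N_ring = 34 + 2·29 = 92
Stage 1: 34(ω_s−ω_c) = −92(ω_r−ω_c),  ω_r=0, ω_s=1
Stage 1: 34(1−ω_c) = −92(0−ω_c)  ⇒  126ω_c = 34  ⇒  ω_c = 17/63
  ⇒ ω_c¹/ω_s¹ = 17/63
Stage 2: N_ring = 38 + 2·18 = 74
Stage 2: 38(ω_s−ω_c) = −74(ω_r−ω_c),  ω_r=0, ω_c=1
Stage 2: ω_s = 1 − (74/38)(0−1) = 56/19
  ⇒ ω_s²/ω_c² = 56/19
Coupling ω_c² = ω_c¹ ⇒ overall = 17/63 × 56/19 = 136/171

136/171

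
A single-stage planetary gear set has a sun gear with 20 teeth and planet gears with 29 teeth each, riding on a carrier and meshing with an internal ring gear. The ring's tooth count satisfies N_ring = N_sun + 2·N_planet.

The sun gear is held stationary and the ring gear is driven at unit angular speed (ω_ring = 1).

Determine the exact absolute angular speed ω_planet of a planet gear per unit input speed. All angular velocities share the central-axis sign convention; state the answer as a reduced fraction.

39/29

N_ring = 20 + 2·29 = 78
20(ω_s−ω_c) = −78(ω_r−ω_c),  ω_s=0, ω_r=1
20(0−ω_c) = −78(1−ω_c)  ⇒  98ω_c = 78  ⇒  ω_c = 39/49
sun–planet: 20·(0−39/49) = −29·(ω_p−ω_c)  ⇒  ω_p−ω_c = −(20/29)·(-39/49) = 780/1421
ω_p = 39/49 + 780/1421 = 39/29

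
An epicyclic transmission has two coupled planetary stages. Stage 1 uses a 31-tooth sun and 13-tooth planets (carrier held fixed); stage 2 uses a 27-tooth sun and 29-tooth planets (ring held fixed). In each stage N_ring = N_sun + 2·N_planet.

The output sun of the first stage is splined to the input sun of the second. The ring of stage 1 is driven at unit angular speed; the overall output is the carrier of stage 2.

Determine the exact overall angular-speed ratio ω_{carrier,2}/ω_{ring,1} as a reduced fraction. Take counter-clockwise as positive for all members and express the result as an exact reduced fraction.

Stage 1: N_ring = 31 + 2·13 = 57
Stage 1: 31(ω_s−ω_c) = −57(ω_r−ω_c),  ω_c=0, ω_r=1
Stage 1: ω_s = 0 − (57/31)(1−0) = -57/31
  ⇒ ω_s¹/ω_r¹ = -57/31
Stage 2: N_ring = 27 + 2·29 = 85
Stage 2: 27(ω_s−ω_c) = −85(ω_r−ω_c),  ω_r=0, ω_s=1
Stage 2: 27(1−ω_c) = −85(0−ω_c)  ⇒  112ω_c = 27  ⇒  ω_c = 27/112
  ⇒ ω_c²/ω_s² = 27/112
Coupling ω_s² = ω_s¹ ⇒ overall = -57/31 × 27/112 = -1539/3472

-1539/3472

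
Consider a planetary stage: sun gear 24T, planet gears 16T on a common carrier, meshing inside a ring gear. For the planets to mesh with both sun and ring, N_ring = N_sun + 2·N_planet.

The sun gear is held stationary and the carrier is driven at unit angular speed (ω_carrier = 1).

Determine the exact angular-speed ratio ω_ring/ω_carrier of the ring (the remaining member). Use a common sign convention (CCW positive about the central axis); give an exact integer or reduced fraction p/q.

10/7

N_ring = 24 + 2·16 = 56
24(ω_s−ω_c) = −56(ω_r−ω_c),  ω_s=0, ω_c=1
ω_r = 1 − (24/56)(0−1) = 10/7
ω_r/ω_c = 10/7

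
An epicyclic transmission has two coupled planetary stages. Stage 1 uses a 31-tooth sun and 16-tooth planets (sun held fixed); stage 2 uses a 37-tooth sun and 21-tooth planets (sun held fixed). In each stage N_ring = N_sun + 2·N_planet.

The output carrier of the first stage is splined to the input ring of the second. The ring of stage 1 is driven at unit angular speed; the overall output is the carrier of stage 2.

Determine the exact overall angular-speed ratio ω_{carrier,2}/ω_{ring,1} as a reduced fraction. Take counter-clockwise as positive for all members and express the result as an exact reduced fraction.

Stage 1: N_ring = 31 + 2·16 = 63
Stage 1: 31(ω_s−ω_c) = −63(ω_r−ω_c),  ω_s=0, ω_r=1
Stage 1: 31(0−ω_c) = −63(1−ω_c)  ⇒  94ω_c = 63  ⇒  ω_c = 63/94
  ⇒ ω_c¹/ω_r¹ = 63/94
Stage 2: N_ring = 37 + 2·21 = 79
Stage 2: 37(ω_s−ω_c) = −79(ω_r−ω_c),  ω_s=0, ω_r=1
Stage 2: 37(0−ω_c) = −79(1−ω_c)  ⇒  116ω_c = 79  ⇒  ω_c = 79/116
  ⇒ ω_c²/ω_r² = 79/116
Coupling ω_r² = ω_c¹ ⇒ overall = 63/94 × 79/116 = 4977/10904

4977/10904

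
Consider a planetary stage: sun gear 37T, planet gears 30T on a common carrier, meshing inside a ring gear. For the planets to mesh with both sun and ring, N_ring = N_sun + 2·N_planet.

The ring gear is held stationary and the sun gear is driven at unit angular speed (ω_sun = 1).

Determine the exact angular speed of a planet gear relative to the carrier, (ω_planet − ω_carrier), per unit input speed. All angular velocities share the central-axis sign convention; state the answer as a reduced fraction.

N_ring = 37 + 2·30 = 97
37(ω_s−ω_c) = −97(ω_r−ω_c),  ω_r=0, ω_s=1
37(1−ω_c) = −97(0−ω_c)  ⇒  134ω_c = 37  ⇒  ω_c = 37/134
sun–planet: 37·(1−37/134) = −30·(ω_p−ω_c)  ⇒  ω_p−ω_c = −(37/30)·(97/134) = -3589/4020

-3589/4020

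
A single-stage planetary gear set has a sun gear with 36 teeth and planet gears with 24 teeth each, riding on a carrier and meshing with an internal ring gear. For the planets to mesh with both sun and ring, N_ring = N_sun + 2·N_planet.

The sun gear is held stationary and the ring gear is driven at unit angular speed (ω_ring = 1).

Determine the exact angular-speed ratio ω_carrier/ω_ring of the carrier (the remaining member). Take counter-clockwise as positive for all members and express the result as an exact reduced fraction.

7/10

N_ring = 36 + 2·24 = 84
36(ω_s−ω_c) = −84(ω_r−ω_c),  ω_s=0, ω_r=1
36(0−ω_c) = −84(1−ω_c)  ⇒  120ω_c = 84  ⇒  ω_c = 7/10
ω_c/ω_r = 7/10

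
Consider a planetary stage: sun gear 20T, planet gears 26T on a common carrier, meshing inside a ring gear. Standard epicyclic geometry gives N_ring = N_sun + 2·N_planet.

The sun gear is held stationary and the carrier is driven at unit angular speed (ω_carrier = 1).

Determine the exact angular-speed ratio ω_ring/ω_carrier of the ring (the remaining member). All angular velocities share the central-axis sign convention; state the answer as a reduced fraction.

N_ring = 20 + 2·26 = 72
20(ω_s−ω_c) = −72(ω_r−ω_c),  ω_s=0, ω_c=1
ω_r = 1 − (20/72)(0−1) = 23/18
ω_r/ω_c = 23/18

23/18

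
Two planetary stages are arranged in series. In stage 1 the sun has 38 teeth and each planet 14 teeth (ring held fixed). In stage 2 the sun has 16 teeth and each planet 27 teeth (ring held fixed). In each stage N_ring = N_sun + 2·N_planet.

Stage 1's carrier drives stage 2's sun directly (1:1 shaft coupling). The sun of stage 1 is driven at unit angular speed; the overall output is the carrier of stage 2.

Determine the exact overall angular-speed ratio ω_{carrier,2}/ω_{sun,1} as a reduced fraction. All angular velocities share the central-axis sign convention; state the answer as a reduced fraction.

Stage 1: N_ring = 38 + 2·14 = 66
Stage 1: 38(ω_s−ω_c) = −66(ω_r−ω_c),  ω_r=0, ω_s=1
Stage 1: 38(1−ω_c) = −66(0−ω_c)  ⇒  104ω_c = 38  ⇒  ω_c = 19/52
  ⇒ ω_c¹/ω_s¹ = 19/52
Stage 2: N_ring = 16 + 2·27 = 70
Stage 2: 16(ω_s−ω_c) = −70(ω_r−ω_c),  ω_r=0, ω_s=1
Stage 2: 16(1−ω_c) = −70(0−ω_c)  ⇒  86ω_c = 16  ⇒  ω_c = 8/43
  ⇒ ω_c²/ω_s² = 8/43
Coupling ω_s² = ω_c¹ ⇒ overall = 19/52 × 8/43 = 38/559

38/559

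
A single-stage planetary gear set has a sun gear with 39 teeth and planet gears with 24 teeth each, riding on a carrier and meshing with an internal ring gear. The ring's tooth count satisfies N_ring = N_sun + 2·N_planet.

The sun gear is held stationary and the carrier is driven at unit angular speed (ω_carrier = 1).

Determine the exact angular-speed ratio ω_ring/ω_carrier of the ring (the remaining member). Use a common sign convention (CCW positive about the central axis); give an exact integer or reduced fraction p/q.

42/29

N_ring = 39 + 2·24 = 87
39(ω_s−ω_c) = −87(ω_r−ω_c),  ω_s=0, ω_c=1
ω_r = 1 − (39/87)(0−1) = 42/29
ω_r/ω_c = 42/29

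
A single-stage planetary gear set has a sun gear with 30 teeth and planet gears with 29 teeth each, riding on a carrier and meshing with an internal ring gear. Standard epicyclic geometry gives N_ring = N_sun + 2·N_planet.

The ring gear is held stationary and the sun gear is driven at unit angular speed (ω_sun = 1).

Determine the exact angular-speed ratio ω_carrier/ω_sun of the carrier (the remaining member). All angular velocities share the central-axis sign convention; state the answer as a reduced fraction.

N_ring = 30 + 2·29 = 88
30(ω_s−ω_c) = −88(ω_r−ω_c),  ω_r=0, ω_s=1
30(1−ω_c) = −88(0−ω_c)  ⇒  118ω_c = 30  ⇒  ω_c = 15/59
ω_c/ω_s = 15/59

15/59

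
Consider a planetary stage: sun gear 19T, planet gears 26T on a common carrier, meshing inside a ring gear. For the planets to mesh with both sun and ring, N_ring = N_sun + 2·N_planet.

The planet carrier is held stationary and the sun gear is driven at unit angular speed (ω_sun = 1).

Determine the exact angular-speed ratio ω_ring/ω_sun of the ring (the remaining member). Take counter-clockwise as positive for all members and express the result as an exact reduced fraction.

-19/71

N_ring = 19 + 2·26 = 71
19(ω_s−ω_c) = −71(ω_r−ω_c),  ω_c=0, ω_s=1
ω_r = 0 − (19/71)(1−0) = -19/71
ω_r/ω_s = -19/71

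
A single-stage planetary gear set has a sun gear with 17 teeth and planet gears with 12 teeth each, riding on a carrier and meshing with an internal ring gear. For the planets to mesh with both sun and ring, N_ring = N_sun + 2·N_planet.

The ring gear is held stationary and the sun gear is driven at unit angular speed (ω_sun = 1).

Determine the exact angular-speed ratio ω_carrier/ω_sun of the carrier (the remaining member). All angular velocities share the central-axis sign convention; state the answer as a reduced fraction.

17/58

N_ring = 17 + 2·12 = 41
17(ω_s−ω_c) = −41(ω_r−ω_c),  ω_r=0, ω_s=1
17(1−ω_c) = −41(0−ω_c)  ⇒  58ω_c = 17  ⇒  ω_c = 17/58
ω_c/ω_s = 17/58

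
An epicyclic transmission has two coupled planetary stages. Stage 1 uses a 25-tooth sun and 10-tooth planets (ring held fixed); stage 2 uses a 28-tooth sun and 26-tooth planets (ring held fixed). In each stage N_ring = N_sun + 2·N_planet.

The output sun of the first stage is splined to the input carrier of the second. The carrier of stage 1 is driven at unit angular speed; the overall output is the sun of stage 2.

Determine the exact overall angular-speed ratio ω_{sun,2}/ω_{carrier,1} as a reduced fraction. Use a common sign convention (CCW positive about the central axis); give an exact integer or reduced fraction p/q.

Stage 1: N_ring = 25 + 2·10 = 45
Stage 1: 25(ω_s−ω_c) = −45(ω_r−ω_c),  ω_r=0, ω_c=1
Stage 1: ω_s = 1 − (45/25)(0−1) = 14/5
  ⇒ ω_s¹/ω_c¹ = 14/5
Stage 2: N_ring = 28 + 2·26 = 80
Stage 2: 28(ω_s−ω_c) = −80(ω_r−ω_c),  ω_r=0, ω_c=1
Stage 2: ω_s = 1 − (80/28)(0−1) = 27/7
  ⇒ ω_s²/ω_c² = 27/7
Coupling ω_c² = ω_s¹ ⇒ overall = 14/5 × 27/7 = 54/5

54/5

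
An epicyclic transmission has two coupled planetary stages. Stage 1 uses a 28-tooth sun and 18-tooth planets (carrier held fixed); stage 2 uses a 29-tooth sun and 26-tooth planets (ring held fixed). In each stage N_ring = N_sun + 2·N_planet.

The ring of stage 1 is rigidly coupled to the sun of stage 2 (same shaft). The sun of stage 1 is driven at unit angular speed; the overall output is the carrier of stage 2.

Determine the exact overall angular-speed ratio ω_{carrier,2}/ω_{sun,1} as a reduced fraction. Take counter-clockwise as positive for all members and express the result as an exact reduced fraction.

-203/1760

Stage 1: N_ring = 28 + 2·18 = 64
Stage 1: 28(ω_s−ω_c) = −64(ω_r−ω_c),  ω_c=0, ω_s=1
Stage 1: ω_r = 0 − (28/64)(1−0) = -7/16
  ⇒ ω_r¹/ω_s¹ = -7/16
Stage 2: N_ring = 29 + 2·26 = 81
Stage 2: 29(ω_s−ω_c) = −81(ω_r−ω_c),  ω_r=0, ω_s=1
Stage 2: 29(1−ω_c) = −81(0−ω_c)  ⇒  110ω_c = 29  ⇒  ω_c = 29/110
  ⇒ ω_c²/ω_s² = 29/110
Coupling ω_s² = ω_r¹ ⇒ overall = -7/16 × 29/110 = -203/1760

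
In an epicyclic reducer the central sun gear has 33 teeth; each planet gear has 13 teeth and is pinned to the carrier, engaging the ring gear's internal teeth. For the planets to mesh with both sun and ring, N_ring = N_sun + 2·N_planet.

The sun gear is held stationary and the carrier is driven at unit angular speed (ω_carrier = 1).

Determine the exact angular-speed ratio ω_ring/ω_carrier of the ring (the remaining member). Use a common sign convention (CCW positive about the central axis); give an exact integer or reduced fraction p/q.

92/59

N_ring = 33 + 2·13 = 59
33(ω_s−ω_c) = −59(ω_r−ω_c),  ω_s=0, ω_c=1
ω_r = 1 − (33/59)(0−1) = 92/59
ω_r/ω_c = 92/59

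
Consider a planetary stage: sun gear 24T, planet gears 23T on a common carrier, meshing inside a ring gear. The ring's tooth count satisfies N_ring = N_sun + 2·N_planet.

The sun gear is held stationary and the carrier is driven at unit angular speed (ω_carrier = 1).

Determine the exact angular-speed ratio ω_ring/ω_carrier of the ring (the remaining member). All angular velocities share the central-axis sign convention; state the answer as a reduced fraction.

47/35

N_ring = 24 + 2·23 = 70
24(ω_s−ω_c) = −70(ω_r−ω_c),  ω_s=0, ω_c=1
ω_r = 1 − (24/70)(0−1) = 47/35
ω_r/ω_c = 47/35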